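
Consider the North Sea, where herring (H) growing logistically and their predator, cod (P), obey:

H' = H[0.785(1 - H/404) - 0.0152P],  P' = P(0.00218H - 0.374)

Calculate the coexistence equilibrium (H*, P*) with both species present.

From dP/dt = 0 with P > 0: 0.00218H* = 0.374, so H* = 172.
Substitute into dH/dt = 0: 0.785(1 - 172/404) = 0.0152P*.
The bracket is 0.575, giving P* = 0.452/0.0152 = 29.7.

H* ≈ 172, P* ≈ 29.7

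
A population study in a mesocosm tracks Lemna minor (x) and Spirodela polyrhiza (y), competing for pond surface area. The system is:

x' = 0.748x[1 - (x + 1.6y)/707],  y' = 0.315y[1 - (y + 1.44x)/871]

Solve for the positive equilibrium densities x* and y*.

Setting both brackets to zero gives the nullclines x + 1.6y = 707 and 1.44x + y = 871.
Substituting y = 871 - 1.44x into the first: x(1 - 1.6·1.44) = 707 - 1.6·871.
So x* = -687/-1.3 = 527, and then y* = 871 - 1.44·527 = 113.

x* ≈ 527, y* ≈ 113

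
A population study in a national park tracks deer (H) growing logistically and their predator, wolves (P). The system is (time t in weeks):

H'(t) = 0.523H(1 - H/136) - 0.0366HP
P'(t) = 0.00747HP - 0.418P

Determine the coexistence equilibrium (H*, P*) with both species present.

From dP/dt = 0 with P > 0: 0.00747H* = 0.418, so H* = 56.
Substitute into dH/dt = 0: 0.523(1 - 56/136) = 0.0366P*.
The bracket is 0.589, giving P* = 0.308/0.0366 = 8.41.

H* ≈ 56, P* ≈ 8.41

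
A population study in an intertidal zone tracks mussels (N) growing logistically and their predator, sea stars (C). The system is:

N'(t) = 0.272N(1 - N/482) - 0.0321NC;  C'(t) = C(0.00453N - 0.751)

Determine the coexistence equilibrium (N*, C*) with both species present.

From dC/dt = 0 with C > 0: 0.00453N* = 0.751, so N* = 166.
Substitute into dN/dt = 0: 0.272(1 - 166/482) = 0.0321C*.
The bracket is 0.656, giving C* = 0.178/0.0321 = 5.56.

N* ≈ 166, C* ≈ 5.56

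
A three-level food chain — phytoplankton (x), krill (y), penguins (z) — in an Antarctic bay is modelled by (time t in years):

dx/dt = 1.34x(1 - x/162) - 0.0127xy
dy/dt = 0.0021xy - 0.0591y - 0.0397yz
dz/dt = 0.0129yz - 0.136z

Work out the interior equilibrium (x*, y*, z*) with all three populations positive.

x* ≈ 146, y* ≈ 10.5, z* ≈ 6.22

From dz/dt = 0: 0.0129y* = 0.136, so y* = 10.5.
From dx/dt = 0: 1.34(1 - x*/162) = 0.0127·10.5, giving x* = 162·(1 - 0.0999) = 146.
From dy/dt = 0: 0.0021·146 - 0.0591 = 0.0397z*, so z* = 0.247/0.0397 = 6.22.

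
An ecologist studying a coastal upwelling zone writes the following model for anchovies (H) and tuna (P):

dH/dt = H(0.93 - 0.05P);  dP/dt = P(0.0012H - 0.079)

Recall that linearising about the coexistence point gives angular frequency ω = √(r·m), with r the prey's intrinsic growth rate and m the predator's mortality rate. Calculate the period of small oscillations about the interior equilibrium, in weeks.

T ≈ 23.2 weeks

Here r = 0.93 and m = 0.079, so r·m = 0.0735.
ω = √0.0735 = 0.271 per week, hence T = 2π/ω ≈ 23.2 weeks.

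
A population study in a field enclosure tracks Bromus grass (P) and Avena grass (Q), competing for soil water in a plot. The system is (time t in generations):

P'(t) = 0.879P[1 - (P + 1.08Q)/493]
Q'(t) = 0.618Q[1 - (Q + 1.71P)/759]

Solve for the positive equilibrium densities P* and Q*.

P* ≈ 386, Q* ≈ 99.2

Setting both brackets to zero gives the nullclines P + 1.08Q = 493 and 1.71P + Q = 759.
Substituting Q = 759 - 1.71P into the first: P(1 - 1.08·1.71) = 493 - 1.08·759.
So P* = -327/-0.847 = 386, and then Q* = 759 - 1.71·386 = 99.2.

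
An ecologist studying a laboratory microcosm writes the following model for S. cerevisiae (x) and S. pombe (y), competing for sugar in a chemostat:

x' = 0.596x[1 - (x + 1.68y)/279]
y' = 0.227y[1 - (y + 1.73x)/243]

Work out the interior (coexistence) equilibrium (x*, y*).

Setting both brackets to zero gives the nullclines x + 1.68y = 279 and 1.73x + y = 243.
Substituting y = 243 - 1.73x into the first: x(1 - 1.68·1.73) = 279 - 1.68·243.
So x* = -129/-1.91 = 67.8, and then y* = 243 - 1.73·67.8 = 126.

x* ≈ 67.8, y* ≈ 126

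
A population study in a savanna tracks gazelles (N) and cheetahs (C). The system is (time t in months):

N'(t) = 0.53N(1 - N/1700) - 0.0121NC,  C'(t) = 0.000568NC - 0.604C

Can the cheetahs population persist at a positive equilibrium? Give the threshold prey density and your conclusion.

Threshold N = 1060; K > 1060, so yes, the predator persists.

The predator equation gives dC/dt > 0 only when N > 0.604/0.000568 = 1060.
Without the predator, N → K = 1700. Since 1700 > 1060, the predator can invade and persist.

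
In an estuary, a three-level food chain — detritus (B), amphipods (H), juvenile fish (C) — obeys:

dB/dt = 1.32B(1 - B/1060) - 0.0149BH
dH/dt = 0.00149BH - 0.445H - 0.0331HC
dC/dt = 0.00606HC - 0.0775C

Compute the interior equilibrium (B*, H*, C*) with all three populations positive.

B* ≈ 907, H* ≈ 12.8, C* ≈ 27.4

From dC/dt = 0: 0.00606H* = 0.0775, so H* = 12.8.
From dB/dt = 0: 1.32(1 - B*/1060) = 0.0149·12.8, giving B* = 1060·(1 - 0.144) = 907.
From dH/dt = 0: 0.00149·907 - 0.445 = 0.0331C*, so C* = 0.906/0.0331 = 27.4.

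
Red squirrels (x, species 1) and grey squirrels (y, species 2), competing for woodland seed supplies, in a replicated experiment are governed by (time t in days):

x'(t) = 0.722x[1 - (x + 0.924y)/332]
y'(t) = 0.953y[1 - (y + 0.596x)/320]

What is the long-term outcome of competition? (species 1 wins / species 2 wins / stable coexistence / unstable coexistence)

stable coexistence

Compare the nullcline intercepts: K1/α12 = 332/0.924 = 359 > K2 = 320; K2/α21 = 320/0.596 = 537 > K1 = 332.
Since both inequalities hold, each species can invade when rare, so the interior equilibrium is stable.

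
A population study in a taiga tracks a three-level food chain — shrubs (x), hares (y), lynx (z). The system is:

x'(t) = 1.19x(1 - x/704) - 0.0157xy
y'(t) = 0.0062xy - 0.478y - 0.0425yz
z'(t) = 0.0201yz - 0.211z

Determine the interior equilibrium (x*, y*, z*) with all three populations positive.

x* ≈ 606, y* ≈ 10.5, z* ≈ 77.2

From dz/dt = 0: 0.0201y* = 0.211, so y* = 10.5.
From dx/dt = 0: 1.19(1 - x*/704) = 0.0157·10.5, giving x* = 704·(1 - 0.138) = 606.
From dy/dt = 0: 0.0062·606 - 0.478 = 0.0425z*, so z* = 3.28/0.0425 = 77.2.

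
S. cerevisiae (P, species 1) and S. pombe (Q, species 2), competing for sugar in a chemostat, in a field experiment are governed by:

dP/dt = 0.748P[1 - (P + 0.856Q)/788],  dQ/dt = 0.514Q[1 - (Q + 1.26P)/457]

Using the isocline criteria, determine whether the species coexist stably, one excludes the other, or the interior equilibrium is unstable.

Compare the nullcline intercepts: K1/α12 = 788/0.856 = 921 > K2 = 457; K2/α21 = 457/1.26 = 363 < K1 = 788.
Since the inequalities point opposite ways, species 1 can invade but species 2 cannot.

species 1 excludes species 2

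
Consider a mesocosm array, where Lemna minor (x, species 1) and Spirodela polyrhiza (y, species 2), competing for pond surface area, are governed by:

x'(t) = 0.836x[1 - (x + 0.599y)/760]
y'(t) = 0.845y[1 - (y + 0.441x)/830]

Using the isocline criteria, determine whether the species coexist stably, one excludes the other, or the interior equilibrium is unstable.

stable coexistence

Compare the nullcline intercepts: K1/α12 = 760/0.599 = 1270 > K2 = 830; K2/α21 = 830/0.441 = 1880 > K1 = 760.
Since both inequalities hold, each species can invade when rare, so the interior equilibrium is stable.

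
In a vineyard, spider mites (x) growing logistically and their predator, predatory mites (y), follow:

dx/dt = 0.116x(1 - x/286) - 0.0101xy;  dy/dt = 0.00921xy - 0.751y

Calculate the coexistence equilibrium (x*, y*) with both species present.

From dy/dt = 0 with y > 0: 0.00921x* = 0.751, so x* = 81.5.
Substitute into dx/dt = 0: 0.116(1 - 81.5/286) = 0.0101y*.
The bracket is 0.715, giving y* = 0.0829/0.0101 = 8.21.

x* ≈ 81.5, y* ≈ 8.21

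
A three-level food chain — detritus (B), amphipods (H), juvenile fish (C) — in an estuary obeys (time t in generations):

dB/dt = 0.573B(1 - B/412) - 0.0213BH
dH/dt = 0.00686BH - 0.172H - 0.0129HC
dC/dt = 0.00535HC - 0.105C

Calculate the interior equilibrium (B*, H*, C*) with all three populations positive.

From dC/dt = 0: 0.00535H* = 0.105, so H* = 19.6.
From dB/dt = 0: 0.573(1 - B*/412) = 0.0213·19.6, giving B* = 412·(1 - 0.73) = 111.
From dH/dt = 0: 0.00686·111 - 0.172 = 0.0129C*, so C* = 0.592/0.0129 = 45.9.

B* ≈ 111, H* ≈ 19.6, C* ≈ 45.9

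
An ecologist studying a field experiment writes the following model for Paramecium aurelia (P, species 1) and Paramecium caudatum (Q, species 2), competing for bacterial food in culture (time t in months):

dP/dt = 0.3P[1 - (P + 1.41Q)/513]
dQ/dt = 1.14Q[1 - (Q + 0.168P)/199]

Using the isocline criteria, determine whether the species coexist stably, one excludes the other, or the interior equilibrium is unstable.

stable coexistence

Compare the nullcline intercepts: K1/α12 = 513/1.41 = 364 > K2 = 199; K2/α21 = 199/0.168 = 1180 > K1 = 513.
Since both inequalities hold, each species can invade when rare, so the interior equilibrium is stable.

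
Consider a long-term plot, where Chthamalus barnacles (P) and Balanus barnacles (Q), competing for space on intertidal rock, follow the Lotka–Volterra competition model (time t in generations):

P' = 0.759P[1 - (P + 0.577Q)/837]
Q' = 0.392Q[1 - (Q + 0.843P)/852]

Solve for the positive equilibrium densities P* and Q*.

Setting both brackets to zero gives the nullclines P + 0.577Q = 837 and 0.843P + Q = 852.
Substituting Q = 852 - 0.843P into the first: P(1 - 0.577·0.843) = 837 - 0.577·852.
So P* = 345/0.514 = 673, and then Q* = 852 - 0.843·673 = 285.

P* ≈ 673, Q* ≈ 285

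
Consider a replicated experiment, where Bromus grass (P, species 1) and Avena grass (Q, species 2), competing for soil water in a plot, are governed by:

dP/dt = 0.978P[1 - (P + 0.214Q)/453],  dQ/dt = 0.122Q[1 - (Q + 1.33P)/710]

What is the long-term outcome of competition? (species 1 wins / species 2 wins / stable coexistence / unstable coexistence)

Compare the nullcline intercepts: K1/α12 = 453/0.214 = 2120 > K2 = 710; K2/α21 = 710/1.33 = 534 > K1 = 453.
Since both inequalities hold, each species can invade when rare, so the interior equilibrium is stable.

stable coexistence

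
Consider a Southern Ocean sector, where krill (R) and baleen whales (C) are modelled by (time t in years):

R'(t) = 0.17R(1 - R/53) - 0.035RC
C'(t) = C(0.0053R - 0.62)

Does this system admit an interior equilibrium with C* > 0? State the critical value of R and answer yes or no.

Threshold R = 117; K < 117, so no, the predator goes extinct.

The predator equation gives dC/dt > 0 only when R > 0.62/0.0053 = 117.
Without the predator, R → K = 53. Since 53 < 117, the predator cannot invade.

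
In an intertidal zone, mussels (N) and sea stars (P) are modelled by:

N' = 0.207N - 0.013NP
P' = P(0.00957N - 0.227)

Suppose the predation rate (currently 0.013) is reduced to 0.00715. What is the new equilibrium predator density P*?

At the interior fixed point, setting dN/dt = 0 with N > 0 fixes P* = (prey growth rate)/(NP coefficient) — independent of the other coefficients.
With the change, P* = 0.207/0.00715 = 29; it rises from 15.9.

P* ≈ 29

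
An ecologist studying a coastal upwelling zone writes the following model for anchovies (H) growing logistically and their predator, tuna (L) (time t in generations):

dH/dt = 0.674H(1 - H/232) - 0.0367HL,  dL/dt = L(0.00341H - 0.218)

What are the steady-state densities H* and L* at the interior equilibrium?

H* ≈ 63.9, L* ≈ 13.3

From dL/dt = 0 with L > 0: 0.00341H* = 0.218, so H* = 63.9.
Substitute into dH/dt = 0: 0.674(1 - 63.9/232) = 0.0367L*.
The bracket is 0.724, giving L* = 0.488/0.0367 = 13.3.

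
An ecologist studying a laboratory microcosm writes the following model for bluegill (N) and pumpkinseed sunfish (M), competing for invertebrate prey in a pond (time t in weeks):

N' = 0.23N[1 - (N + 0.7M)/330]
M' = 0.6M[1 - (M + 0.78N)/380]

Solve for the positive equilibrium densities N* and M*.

N* ≈ 141, M* ≈ 270

Setting both brackets to zero gives the nullclines N + 0.7M = 330 and 0.78N + M = 380.
Substituting M = 380 - 0.78N into the first: N(1 - 0.7·0.78) = 330 - 0.7·380.
So N* = 64/0.454 = 141, and then M* = 380 - 0.78·141 = 270.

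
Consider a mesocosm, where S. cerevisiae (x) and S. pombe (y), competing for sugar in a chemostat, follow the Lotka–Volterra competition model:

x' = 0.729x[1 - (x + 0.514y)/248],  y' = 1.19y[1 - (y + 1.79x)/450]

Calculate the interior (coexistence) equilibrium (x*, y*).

Setting both brackets to zero gives the nullclines x + 0.514y = 248 and 1.79x + y = 450.
Substituting y = 450 - 1.79x into the first: x(1 - 0.514·1.79) = 248 - 0.514·450.
So x* = 16.7/0.0799 = 209, and then y* = 450 - 1.79·209 = 76.1.

x* ≈ 209, y* ≈ 76.1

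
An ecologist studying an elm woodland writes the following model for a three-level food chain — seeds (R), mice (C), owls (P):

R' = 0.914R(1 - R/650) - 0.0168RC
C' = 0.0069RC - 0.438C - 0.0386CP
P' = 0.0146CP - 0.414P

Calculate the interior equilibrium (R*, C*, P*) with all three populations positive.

R* ≈ 311, C* ≈ 28.4, P* ≈ 44.3

From dP/dt = 0: 0.0146C* = 0.414, so C* = 28.4.
From dR/dt = 0: 0.914(1 - R*/650) = 0.0168·28.4, giving R* = 650·(1 - 0.521) = 311.
From dC/dt = 0: 0.0069·311 - 0.438 = 0.0386P*, so P* = 1.71/0.0386 = 44.3.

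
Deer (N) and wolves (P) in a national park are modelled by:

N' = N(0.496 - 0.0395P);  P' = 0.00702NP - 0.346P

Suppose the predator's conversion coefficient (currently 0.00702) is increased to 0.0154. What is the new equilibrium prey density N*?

N* ≈ 22.5

At the interior fixed point, setting dP/dt = 0 with P > 0 fixes N* = (predator death rate)/(NP coefficient) — independent of the other coefficients.
With the change, N* = 0.346/0.0154 = 22.5; it falls from 49.3.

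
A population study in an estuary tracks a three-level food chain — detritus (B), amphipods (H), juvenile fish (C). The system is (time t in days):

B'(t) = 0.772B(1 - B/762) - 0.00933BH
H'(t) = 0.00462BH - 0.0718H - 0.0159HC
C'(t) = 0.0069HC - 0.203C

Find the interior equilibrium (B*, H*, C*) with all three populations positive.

B* ≈ 491, H* ≈ 29.4, C* ≈ 138

From dC/dt = 0: 0.0069H* = 0.203, so H* = 29.4.
From dB/dt = 0: 0.772(1 - B*/762) = 0.00933·29.4, giving B* = 762·(1 - 0.356) = 491.
From dH/dt = 0: 0.00462·491 - 0.0718 = 0.0159C*, so C* = 2.2/0.0159 = 138.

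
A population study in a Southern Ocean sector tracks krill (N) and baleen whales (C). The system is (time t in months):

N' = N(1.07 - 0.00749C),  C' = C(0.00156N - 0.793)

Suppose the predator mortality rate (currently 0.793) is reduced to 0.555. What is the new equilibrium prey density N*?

At the interior fixed point, setting dC/dt = 0 with C > 0 fixes N* = (predator death rate)/(NC coefficient) — independent of the other coefficients.
With the change, N* = 0.555/0.00156 = 356; it falls from 508.

N* ≈ 356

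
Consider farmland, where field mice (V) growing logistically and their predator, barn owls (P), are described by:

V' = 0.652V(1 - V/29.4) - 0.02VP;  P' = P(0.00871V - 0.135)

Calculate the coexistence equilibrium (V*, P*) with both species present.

From dP/dt = 0 with P > 0: 0.00871V* = 0.135, so V* = 15.5.
Substitute into dV/dt = 0: 0.652(1 - 15.5/29.4) = 0.02P*.
The bracket is 0.473, giving P* = 0.308/0.02 = 15.4.

V* ≈ 15.5, P* ≈ 15.4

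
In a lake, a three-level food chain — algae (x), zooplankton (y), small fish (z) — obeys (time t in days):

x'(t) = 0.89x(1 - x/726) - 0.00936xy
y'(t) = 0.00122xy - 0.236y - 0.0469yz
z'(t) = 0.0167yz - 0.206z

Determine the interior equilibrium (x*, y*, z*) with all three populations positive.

From dz/dt = 0: 0.0167y* = 0.206, so y* = 12.3.
From dx/dt = 0: 0.89(1 - x*/726) = 0.00936·12.3, giving x* = 726·(1 - 0.13) = 632.
From dy/dt = 0: 0.00122·632 - 0.236 = 0.0469z*, so z* = 0.535/0.0469 = 11.4.

x* ≈ 632, y* ≈ 12.3, z* ≈ 11.4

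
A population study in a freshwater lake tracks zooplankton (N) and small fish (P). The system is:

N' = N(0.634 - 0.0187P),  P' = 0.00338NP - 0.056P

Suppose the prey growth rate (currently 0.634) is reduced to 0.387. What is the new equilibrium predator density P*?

P* ≈ 20.7

At the interior fixed point, setting dN/dt = 0 with N > 0 fixes P* = (prey growth rate)/(NP coefficient) — independent of the other coefficients.
With the change, P* = 0.387/0.0187 = 20.7; it falls from 33.9.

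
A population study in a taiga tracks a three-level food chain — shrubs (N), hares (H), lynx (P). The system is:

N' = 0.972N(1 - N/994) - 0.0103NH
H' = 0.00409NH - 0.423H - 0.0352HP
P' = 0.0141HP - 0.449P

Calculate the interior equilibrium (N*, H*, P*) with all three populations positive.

N* ≈ 659, H* ≈ 31.8, P* ≈ 64.5

From dP/dt = 0: 0.0141H* = 0.449, so H* = 31.8.
From dN/dt = 0: 0.972(1 - N*/994) = 0.0103·31.8, giving N* = 994·(1 - 0.337) = 659.
From dH/dt = 0: 0.00409·659 - 0.423 = 0.0352P*, so P* = 2.27/0.0352 = 64.5.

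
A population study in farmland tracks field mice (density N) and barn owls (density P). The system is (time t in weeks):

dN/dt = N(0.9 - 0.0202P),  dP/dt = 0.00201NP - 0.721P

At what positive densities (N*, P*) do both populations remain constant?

Set dP/dt = 0 with P > 0: 0.00201N - 0.721 = 0, so N* = 0.721/0.00201 = 359.
Set dN/dt = 0 with N > 0: 0.9 - 0.0202P = 0, so P* = 0.9/0.0202 = 44.6.

N* ≈ 359, P* ≈ 44.6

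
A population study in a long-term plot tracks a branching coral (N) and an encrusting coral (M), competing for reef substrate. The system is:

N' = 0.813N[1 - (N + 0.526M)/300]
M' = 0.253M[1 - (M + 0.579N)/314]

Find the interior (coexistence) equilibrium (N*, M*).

N* ≈ 194, M* ≈ 202

Setting both brackets to zero gives the nullclines N + 0.526M = 300 and 0.579N + M = 314.
Substituting M = 314 - 0.579N into the first: N(1 - 0.526·0.579) = 300 - 0.526·314.
So N* = 135/0.695 = 194, and then M* = 314 - 0.579·194 = 202.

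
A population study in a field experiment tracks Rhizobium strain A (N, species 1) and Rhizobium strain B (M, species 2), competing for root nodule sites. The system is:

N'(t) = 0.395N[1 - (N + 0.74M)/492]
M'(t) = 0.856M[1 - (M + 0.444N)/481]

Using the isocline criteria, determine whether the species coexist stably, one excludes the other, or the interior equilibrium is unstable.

stable coexistence

Compare the nullcline intercepts: K1/α12 = 492/0.74 = 665 > K2 = 481; K2/α21 = 481/0.444 = 1080 > K1 = 492.
Since both inequalities hold, each species can invade when rare, so the interior equilibrium is stable.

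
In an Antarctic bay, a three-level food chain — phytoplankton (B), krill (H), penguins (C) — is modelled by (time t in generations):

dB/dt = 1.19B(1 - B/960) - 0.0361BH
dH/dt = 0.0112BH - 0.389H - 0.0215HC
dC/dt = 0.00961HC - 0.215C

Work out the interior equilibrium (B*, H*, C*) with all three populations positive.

From dC/dt = 0: 0.00961H* = 0.215, so H* = 22.4.
From dB/dt = 0: 1.19(1 - B*/960) = 0.0361·22.4, giving B* = 960·(1 - 0.679) = 308.
From dH/dt = 0: 0.0112·308 - 0.389 = 0.0215C*, so C* = 3.07/0.0215 = 143.

B* ≈ 308, H* ≈ 22.4, C* ≈ 143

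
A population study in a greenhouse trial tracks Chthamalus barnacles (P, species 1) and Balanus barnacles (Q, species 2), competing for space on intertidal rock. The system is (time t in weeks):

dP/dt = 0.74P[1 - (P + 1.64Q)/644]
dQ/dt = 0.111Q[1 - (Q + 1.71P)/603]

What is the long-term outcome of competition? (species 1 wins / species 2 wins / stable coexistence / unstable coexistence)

unstable coexistence (outcome depends on initial conditions)

Compare the nullcline intercepts: K1/α12 = 644/1.64 = 393 < K2 = 603; K2/α21 = 603/1.71 = 353 < K1 = 644.
Since both are reversed, neither can invade when rare; the interior point is a saddle.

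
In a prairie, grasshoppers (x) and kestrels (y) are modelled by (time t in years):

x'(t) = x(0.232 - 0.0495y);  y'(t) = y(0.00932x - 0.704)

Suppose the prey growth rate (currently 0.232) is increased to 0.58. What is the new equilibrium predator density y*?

At the interior fixed point, setting dx/dt = 0 with x > 0 fixes y* = (prey growth rate)/(xy coefficient) — independent of the other coefficients.
With the change, y* = 0.58/0.0495 = 11.7; it rises from 4.69.

y* ≈ 11.7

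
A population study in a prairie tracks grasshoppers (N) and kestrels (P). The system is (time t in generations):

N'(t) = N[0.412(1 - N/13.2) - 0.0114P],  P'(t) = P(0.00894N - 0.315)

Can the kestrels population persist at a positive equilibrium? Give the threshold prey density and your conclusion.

Threshold N = 35.2; K < 35.2, so no, the predator goes extinct.

The predator equation gives dP/dt > 0 only when N > 0.315/0.00894 = 35.2.
Without the predator, N → K = 13.2. Since 13.2 < 35.2, the predator cannot invade.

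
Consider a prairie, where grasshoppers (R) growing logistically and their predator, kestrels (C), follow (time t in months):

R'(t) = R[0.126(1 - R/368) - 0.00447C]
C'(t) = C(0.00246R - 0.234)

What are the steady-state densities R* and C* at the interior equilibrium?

From dC/dt = 0 with C > 0: 0.00246R* = 0.234, so R* = 95.1.
Substitute into dR/dt = 0: 0.126(1 - 95.1/368) = 0.00447C*.
The bracket is 0.742, giving C* = 0.0934/0.00447 = 20.9.

R* ≈ 95.1, C* ≈ 20.9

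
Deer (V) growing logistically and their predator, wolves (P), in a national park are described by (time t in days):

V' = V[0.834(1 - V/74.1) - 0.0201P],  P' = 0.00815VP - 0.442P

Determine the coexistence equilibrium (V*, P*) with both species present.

From dP/dt = 0 with P > 0: 0.00815V* = 0.442, so V* = 54.2.
Substitute into dV/dt = 0: 0.834(1 - 54.2/74.1) = 0.0201P*.
The bracket is 0.268, giving P* = 0.224/0.0201 = 11.1.

V* ≈ 54.2, P* ≈ 11.1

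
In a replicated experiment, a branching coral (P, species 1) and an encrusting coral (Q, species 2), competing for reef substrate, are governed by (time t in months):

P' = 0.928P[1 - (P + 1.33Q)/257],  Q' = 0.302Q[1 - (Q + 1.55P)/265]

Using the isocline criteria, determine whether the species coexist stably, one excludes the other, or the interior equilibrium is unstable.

Compare the nullcline intercepts: K1/α12 = 257/1.33 = 193 < K2 = 265; K2/α21 = 265/1.55 = 171 < K1 = 257.
Since both are reversed, neither can invade when rare; the interior point is a saddle.

unstable coexistence (outcome depends on initial conditions)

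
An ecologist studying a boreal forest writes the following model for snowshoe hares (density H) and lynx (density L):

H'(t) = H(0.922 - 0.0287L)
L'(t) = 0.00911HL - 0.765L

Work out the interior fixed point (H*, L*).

Set dL/dt = 0 with L > 0: 0.00911H - 0.765 = 0, so H* = 0.765/0.00911 = 84.
Set dH/dt = 0 with H > 0: 0.922 - 0.0287L = 0, so L* = 0.922/0.0287 = 32.1.

H* ≈ 84, L* ≈ 32.1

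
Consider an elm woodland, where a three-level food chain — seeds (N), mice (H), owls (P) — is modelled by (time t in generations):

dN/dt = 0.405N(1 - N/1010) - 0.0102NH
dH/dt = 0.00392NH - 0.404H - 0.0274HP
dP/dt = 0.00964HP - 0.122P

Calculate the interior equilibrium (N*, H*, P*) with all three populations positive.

From dP/dt = 0: 0.00964H* = 0.122, so H* = 12.7.
From dN/dt = 0: 0.405(1 - N*/1010) = 0.0102·12.7, giving N* = 1010·(1 - 0.319) = 688.
From dH/dt = 0: 0.00392·688 - 0.404 = 0.0274P*, so P* = 2.29/0.0274 = 83.7.

N* ≈ 688, H* ≈ 12.7, P* ≈ 83.7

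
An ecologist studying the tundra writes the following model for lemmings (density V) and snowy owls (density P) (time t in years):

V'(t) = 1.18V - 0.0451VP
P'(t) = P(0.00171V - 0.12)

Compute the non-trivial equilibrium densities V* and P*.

V* ≈ 70.2, P* ≈ 26.2

Set dP/dt = 0 with P > 0: 0.00171V - 0.12 = 0, so V* = 0.12/0.00171 = 70.2.
Set dV/dt = 0 with V > 0: 1.18 - 0.0451P = 0, so P* = 1.18/0.0451 = 26.2.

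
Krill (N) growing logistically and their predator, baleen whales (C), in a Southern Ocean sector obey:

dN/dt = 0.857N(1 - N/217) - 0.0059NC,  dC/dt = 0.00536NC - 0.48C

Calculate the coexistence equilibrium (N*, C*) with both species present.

From dC/dt = 0 with C > 0: 0.00536N* = 0.48, so N* = 89.6.
Substitute into dN/dt = 0: 0.857(1 - 89.6/217) = 0.0059C*.
The bracket is 0.587, giving C* = 0.503/0.0059 = 85.3.

N* ≈ 89.6, C* ≈ 85.3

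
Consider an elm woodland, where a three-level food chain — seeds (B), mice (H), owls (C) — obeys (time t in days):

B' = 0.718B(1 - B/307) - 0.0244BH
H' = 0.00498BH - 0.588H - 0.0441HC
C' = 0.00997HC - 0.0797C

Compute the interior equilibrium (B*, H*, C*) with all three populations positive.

From dC/dt = 0: 0.00997H* = 0.0797, so H* = 7.99.
From dB/dt = 0: 0.718(1 - B*/307) = 0.0244·7.99, giving B* = 307·(1 - 0.272) = 224.
From dH/dt = 0: 0.00498·224 - 0.588 = 0.0441C*, so C* = 0.526/0.0441 = 11.9.

B* ≈ 224, H* ≈ 7.99, C* ≈ 11.9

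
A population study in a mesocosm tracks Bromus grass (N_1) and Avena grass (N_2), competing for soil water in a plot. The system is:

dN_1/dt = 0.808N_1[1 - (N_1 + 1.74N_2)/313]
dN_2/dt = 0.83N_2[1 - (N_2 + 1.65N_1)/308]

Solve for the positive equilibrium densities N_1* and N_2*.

Setting both brackets to zero gives the nullclines N_1 + 1.74N_2 = 313 and 1.65N_1 + N_2 = 308.
Substituting N_2 = 308 - 1.65N_1 into the first: N_1(1 - 1.74·1.65) = 313 - 1.74·308.
So N_1* = -223/-1.87 = 119, and then N_2* = 308 - 1.65·119 = 111.

N_1* ≈ 119, N_2* ≈ 111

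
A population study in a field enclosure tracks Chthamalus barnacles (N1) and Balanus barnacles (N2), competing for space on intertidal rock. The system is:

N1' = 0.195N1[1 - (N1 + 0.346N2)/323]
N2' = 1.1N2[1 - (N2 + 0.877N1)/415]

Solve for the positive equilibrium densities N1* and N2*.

Setting both brackets to zero gives the nullclines N1 + 0.346N2 = 323 and 0.877N1 + N2 = 415.
Substituting N2 = 415 - 0.877N1 into the first: N1(1 - 0.346·0.877) = 323 - 0.346·415.
So N1* = 179/0.697 = 258, and then N2* = 415 - 0.877·258 = 189.

N1* ≈ 258, N2* ≈ 189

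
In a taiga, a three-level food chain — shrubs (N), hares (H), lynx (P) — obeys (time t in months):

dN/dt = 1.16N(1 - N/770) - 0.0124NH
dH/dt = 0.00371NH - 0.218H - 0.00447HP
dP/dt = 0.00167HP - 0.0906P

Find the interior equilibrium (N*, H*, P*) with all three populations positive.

From dP/dt = 0: 0.00167H* = 0.0906, so H* = 54.3.
From dN/dt = 0: 1.16(1 - N*/770) = 0.0124·54.3, giving N* = 770·(1 - 0.58) = 323.
From dH/dt = 0: 0.00371·323 - 0.218 = 0.00447P*, so P* = 0.982/0.00447 = 220.

N* ≈ 323, H* ≈ 54.3, P* ≈ 220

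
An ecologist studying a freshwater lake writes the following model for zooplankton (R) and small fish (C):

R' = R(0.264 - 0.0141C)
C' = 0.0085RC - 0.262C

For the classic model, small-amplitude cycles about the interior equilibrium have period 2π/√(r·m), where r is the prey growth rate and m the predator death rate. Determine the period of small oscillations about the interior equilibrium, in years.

T ≈ 23.9 years

Here r = 0.264 and m = 0.262, so r·m = 0.0692.
ω = √0.0692 = 0.263 per year, hence T = 2π/ω ≈ 23.9 years.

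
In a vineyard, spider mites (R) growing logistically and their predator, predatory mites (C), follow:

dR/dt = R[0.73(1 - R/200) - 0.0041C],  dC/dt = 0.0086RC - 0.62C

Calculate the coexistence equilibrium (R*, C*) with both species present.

From dC/dt = 0 with C > 0: 0.0086R* = 0.62, so R* = 72.1.
Substitute into dR/dt = 0: 0.73(1 - 72.1/200) = 0.0041C*.
The bracket is 0.64, giving C* = 0.467/0.0041 = 114.

R* ≈ 72.1, C* ≈ 114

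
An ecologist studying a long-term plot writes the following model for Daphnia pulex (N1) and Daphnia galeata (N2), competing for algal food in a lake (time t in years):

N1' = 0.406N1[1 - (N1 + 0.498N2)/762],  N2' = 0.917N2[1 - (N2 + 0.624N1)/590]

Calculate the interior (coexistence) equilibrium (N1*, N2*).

Setting both brackets to zero gives the nullclines N1 + 0.498N2 = 762 and 0.624N1 + N2 = 590.
Substituting N2 = 590 - 0.624N1 into the first: N1(1 - 0.498·0.624) = 762 - 0.498·590.
So N1* = 468/0.689 = 679, and then N2* = 590 - 0.624·679 = 166.

N1* ≈ 679, N2* ≈ 166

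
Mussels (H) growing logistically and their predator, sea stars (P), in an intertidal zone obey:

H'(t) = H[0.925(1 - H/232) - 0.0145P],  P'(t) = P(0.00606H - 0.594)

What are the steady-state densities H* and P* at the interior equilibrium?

From dP/dt = 0 with P > 0: 0.00606H* = 0.594, so H* = 98.
Substitute into dH/dt = 0: 0.925(1 - 98/232) = 0.0145P*.
The bracket is 0.578, giving P* = 0.534/0.0145 = 36.8.

H* ≈ 98, P* ≈ 36.8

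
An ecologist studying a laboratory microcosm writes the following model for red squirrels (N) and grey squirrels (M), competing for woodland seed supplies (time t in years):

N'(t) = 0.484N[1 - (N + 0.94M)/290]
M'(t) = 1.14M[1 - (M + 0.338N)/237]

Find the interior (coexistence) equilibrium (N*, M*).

N* ≈ 98.5, M* ≈ 204

Setting both brackets to zero gives the nullclines N + 0.94M = 290 and 0.338N + M = 237.
Substituting M = 237 - 0.338N into the first: N(1 - 0.94·0.338) = 290 - 0.94·237.
So N* = 67.2/0.682 = 98.5, and then M* = 237 - 0.338·98.5 = 204.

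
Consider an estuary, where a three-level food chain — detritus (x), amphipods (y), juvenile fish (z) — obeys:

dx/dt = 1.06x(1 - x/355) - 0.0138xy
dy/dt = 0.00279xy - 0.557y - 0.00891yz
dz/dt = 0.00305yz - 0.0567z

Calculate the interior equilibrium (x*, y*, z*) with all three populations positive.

From dz/dt = 0: 0.00305y* = 0.0567, so y* = 18.6.
From dx/dt = 0: 1.06(1 - x*/355) = 0.0138·18.6, giving x* = 355·(1 - 0.242) = 269.
From dy/dt = 0: 0.00279·269 - 0.557 = 0.00891z*, so z* = 0.194/0.00891 = 21.7.

x* ≈ 269, y* ≈ 18.6, z* ≈ 21.7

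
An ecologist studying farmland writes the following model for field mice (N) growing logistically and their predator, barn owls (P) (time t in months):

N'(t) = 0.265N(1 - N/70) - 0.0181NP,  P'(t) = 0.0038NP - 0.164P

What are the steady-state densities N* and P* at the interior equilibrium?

N* ≈ 43.2, P* ≈ 5.61

From dP/dt = 0 with P > 0: 0.0038N* = 0.164, so N* = 43.2.
Substitute into dN/dt = 0: 0.265(1 - 43.2/70) = 0.0181P*.
The bracket is 0.383, giving P* = 0.102/0.0181 = 5.61.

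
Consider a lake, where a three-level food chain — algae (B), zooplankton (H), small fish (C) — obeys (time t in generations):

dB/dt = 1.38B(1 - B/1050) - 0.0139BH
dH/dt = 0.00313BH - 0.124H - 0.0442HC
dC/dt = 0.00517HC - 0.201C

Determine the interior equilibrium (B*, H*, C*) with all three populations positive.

From dC/dt = 0: 0.00517H* = 0.201, so H* = 38.9.
From dB/dt = 0: 1.38(1 - B*/1050) = 0.0139·38.9, giving B* = 1050·(1 - 0.392) = 639.
From dH/dt = 0: 0.00313·639 - 0.124 = 0.0442C*, so C* = 1.88/0.0442 = 42.4.

B* ≈ 639, H* ≈ 38.9, C* ≈ 42.4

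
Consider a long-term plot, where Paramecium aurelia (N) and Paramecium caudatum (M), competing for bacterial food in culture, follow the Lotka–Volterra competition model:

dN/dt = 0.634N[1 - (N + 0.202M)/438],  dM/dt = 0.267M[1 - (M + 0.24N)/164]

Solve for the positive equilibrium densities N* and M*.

Setting both brackets to zero gives the nullclines N + 0.202M = 438 and 0.24N + M = 164.
Substituting M = 164 - 0.24N into the first: N(1 - 0.202·0.24) = 438 - 0.202·164.
So N* = 405/0.952 = 426, and then M* = 164 - 0.24·426 = 61.9.

N* ≈ 426, M* ≈ 61.9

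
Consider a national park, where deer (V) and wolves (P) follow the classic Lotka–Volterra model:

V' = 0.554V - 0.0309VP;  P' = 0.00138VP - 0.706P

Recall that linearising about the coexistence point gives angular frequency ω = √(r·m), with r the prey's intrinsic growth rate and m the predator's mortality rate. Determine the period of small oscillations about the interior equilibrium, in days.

T ≈ 10 days

Here r = 0.554 and m = 0.706, so r·m = 0.391.
ω = √0.391 = 0.625 per day, hence T = 2π/ω ≈ 10 days.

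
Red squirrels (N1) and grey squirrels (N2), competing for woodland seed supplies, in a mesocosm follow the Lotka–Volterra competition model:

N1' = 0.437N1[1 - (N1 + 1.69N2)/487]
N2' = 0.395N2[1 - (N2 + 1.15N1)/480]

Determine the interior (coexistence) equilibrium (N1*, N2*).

Setting both brackets to zero gives the nullclines N1 + 1.69N2 = 487 and 1.15N1 + N2 = 480.
Substituting N2 = 480 - 1.15N1 into the first: N1(1 - 1.69·1.15) = 487 - 1.69·480.
So N1* = -324/-0.943 = 344, and then N2* = 480 - 1.15·344 = 84.8.

N1* ≈ 344, N2* ≈ 84.8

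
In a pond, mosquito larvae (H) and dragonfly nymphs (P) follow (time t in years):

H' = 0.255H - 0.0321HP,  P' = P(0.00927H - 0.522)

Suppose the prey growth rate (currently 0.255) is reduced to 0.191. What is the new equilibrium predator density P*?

At the interior fixed point, setting dH/dt = 0 with H > 0 fixes P* = (prey growth rate)/(HP coefficient) — independent of the other coefficients.
With the change, P* = 0.191/0.0321 = 5.95; it falls from 7.94.

P* ≈ 5.95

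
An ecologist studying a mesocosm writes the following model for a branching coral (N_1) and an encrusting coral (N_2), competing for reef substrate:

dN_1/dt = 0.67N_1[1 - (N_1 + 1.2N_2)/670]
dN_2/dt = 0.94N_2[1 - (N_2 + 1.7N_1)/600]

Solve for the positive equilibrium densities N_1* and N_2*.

Setting both brackets to zero gives the nullclines N_1 + 1.2N_2 = 670 and 1.7N_1 + N_2 = 600.
Substituting N_2 = 600 - 1.7N_1 into the first: N_1(1 - 1.2·1.7) = 670 - 1.2·600.
So N_1* = -50/-1.04 = 48.1, and then N_2* = 600 - 1.7·48.1 = 518.

N_1* ≈ 48.1, N_2* ≈ 518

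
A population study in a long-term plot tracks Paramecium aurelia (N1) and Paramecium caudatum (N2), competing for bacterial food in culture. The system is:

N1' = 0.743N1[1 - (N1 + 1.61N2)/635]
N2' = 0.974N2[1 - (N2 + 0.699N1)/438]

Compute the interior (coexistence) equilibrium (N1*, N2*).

Setting both brackets to zero gives the nullclines N1 + 1.61N2 = 635 and 0.699N1 + N2 = 438.
Substituting N2 = 438 - 0.699N1 into the first: N1(1 - 1.61·0.699) = 635 - 1.61·438.
So N1* = -70.2/-0.125 = 560, and then N2* = 438 - 0.699·560 = 46.8.

N1* ≈ 560, N2* ≈ 46.8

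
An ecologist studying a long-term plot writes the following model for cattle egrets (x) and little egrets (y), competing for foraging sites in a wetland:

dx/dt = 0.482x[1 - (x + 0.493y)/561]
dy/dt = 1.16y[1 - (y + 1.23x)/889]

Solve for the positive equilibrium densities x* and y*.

x* ≈ 312, y* ≈ 506

Setting both brackets to zero gives the nullclines x + 0.493y = 561 and 1.23x + y = 889.
Substituting y = 889 - 1.23x into the first: x(1 - 0.493·1.23) = 561 - 0.493·889.
So x* = 123/0.394 = 312, and then y* = 889 - 1.23·312 = 506.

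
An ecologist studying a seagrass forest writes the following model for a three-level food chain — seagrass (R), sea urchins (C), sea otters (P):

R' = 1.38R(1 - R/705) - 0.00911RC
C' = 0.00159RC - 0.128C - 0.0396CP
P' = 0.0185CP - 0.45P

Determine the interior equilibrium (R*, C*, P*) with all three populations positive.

From dP/dt = 0: 0.0185C* = 0.45, so C* = 24.3.
From dR/dt = 0: 1.38(1 - R*/705) = 0.00911·24.3, giving R* = 705·(1 - 0.161) = 592.
From dC/dt = 0: 0.00159·592 - 0.128 = 0.0396P*, so P* = 0.813/0.0396 = 20.5.

R* ≈ 592, C* ≈ 24.3, P* ≈ 20.5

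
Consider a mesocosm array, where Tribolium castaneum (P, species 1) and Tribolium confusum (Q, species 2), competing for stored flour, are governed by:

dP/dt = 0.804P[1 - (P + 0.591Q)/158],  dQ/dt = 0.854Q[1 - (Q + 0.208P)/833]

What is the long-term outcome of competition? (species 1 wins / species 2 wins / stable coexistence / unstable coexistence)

Compare the nullcline intercepts: K1/α12 = 158/0.591 = 267 < K2 = 833; K2/α21 = 833/0.208 = 4000 > K1 = 158.
Since the inequalities point opposite ways, species 2 can invade but species 1 cannot.

species 2 excludes species 1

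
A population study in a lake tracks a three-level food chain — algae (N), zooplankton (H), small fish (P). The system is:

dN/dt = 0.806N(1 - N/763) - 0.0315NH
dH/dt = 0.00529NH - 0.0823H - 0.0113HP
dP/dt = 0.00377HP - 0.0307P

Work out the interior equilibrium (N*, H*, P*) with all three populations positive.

N* ≈ 520, H* ≈ 8.14, P* ≈ 236

From dP/dt = 0: 0.00377H* = 0.0307, so H* = 8.14.
From dN/dt = 0: 0.806(1 - N*/763) = 0.0315·8.14, giving N* = 763·(1 - 0.318) = 520.
From dH/dt = 0: 0.00529·520 - 0.0823 = 0.0113P*, so P* = 2.67/0.0113 = 236.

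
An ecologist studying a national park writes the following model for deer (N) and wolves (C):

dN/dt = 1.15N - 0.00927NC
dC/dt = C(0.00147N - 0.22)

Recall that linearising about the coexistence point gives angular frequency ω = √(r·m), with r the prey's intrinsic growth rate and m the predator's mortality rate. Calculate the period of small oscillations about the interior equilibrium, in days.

T ≈ 12.5 days

Here r = 1.15 and m = 0.22, so r·m = 0.253.
ω = √0.253 = 0.503 per day, hence T = 2π/ω ≈ 12.5 days.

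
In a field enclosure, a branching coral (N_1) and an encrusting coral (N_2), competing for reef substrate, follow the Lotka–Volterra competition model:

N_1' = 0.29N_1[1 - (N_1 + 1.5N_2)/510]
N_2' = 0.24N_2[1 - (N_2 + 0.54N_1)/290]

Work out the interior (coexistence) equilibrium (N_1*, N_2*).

N_1* ≈ 395, N_2* ≈ 76.8

Setting both brackets to zero gives the nullclines N_1 + 1.5N_2 = 510 and 0.54N_1 + N_2 = 290.
Substituting N_2 = 290 - 0.54N_1 into the first: N_1(1 - 1.5·0.54) = 510 - 1.5·290.
So N_1* = 75/0.19 = 395, and then N_2* = 290 - 0.54·395 = 76.8.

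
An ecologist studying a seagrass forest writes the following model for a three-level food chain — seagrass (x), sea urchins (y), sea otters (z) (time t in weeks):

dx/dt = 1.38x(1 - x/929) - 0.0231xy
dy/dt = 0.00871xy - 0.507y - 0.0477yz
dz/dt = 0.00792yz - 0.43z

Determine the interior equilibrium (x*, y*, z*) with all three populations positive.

From dz/dt = 0: 0.00792y* = 0.43, so y* = 54.3.
From dx/dt = 0: 1.38(1 - x*/929) = 0.0231·54.3, giving x* = 929·(1 - 0.909) = 84.7.
From dy/dt = 0: 0.00871·84.7 - 0.507 = 0.0477z*, so z* = 0.231/0.0477 = 4.84.

x* ≈ 84.7, y* ≈ 54.3, z* ≈ 4.84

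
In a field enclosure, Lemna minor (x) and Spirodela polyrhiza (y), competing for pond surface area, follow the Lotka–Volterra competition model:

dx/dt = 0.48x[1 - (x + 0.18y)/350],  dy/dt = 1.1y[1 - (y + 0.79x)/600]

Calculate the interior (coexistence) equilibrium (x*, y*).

Setting both brackets to zero gives the nullclines x + 0.18y = 350 and 0.79x + y = 600.
Substituting y = 600 - 0.79x into the first: x(1 - 0.18·0.79) = 350 - 0.18·600.
So x* = 242/0.858 = 282, and then y* = 600 - 0.79·282 = 377.

x* ≈ 282, y* ≈ 377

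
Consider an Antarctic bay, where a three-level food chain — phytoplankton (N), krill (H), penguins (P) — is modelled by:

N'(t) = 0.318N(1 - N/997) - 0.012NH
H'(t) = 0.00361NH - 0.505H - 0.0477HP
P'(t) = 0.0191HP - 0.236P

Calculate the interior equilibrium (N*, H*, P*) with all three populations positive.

N* ≈ 532, H* ≈ 12.4, P* ≈ 29.7

From dP/dt = 0: 0.0191H* = 0.236, so H* = 12.4.
From dN/dt = 0: 0.318(1 - N*/997) = 0.012·12.4, giving N* = 997·(1 - 0.466) = 532.
From dH/dt = 0: 0.00361·532 - 0.505 = 0.0477P*, so P* = 1.42/0.0477 = 29.7.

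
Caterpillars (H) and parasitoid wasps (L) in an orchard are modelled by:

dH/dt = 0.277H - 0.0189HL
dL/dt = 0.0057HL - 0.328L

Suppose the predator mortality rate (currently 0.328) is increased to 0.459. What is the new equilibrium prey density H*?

H* ≈ 80.5

At the interior fixed point, setting dL/dt = 0 with L > 0 fixes H* = (predator death rate)/(HL coefficient) — independent of the other coefficients.
With the change, H* = 0.459/0.0057 = 80.5; it rises from 57.5.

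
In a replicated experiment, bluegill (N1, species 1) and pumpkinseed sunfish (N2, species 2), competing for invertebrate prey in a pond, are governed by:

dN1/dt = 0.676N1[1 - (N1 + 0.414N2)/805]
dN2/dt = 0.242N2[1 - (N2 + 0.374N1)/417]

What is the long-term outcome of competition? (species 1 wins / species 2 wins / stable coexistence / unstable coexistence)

stable coexistence

Compare the nullcline intercepts: K1/α12 = 805/0.414 = 1940 > K2 = 417; K2/α21 = 417/0.374 = 1110 > K1 = 805.
Since both inequalities hold, each species can invade when rare, so the interior equilibrium is stable.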